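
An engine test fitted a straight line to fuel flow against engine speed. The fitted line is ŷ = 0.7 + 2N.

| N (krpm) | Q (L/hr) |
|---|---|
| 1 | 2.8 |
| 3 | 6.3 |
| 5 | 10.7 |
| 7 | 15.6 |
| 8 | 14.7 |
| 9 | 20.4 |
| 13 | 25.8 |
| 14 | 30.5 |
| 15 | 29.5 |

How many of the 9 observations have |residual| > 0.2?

N=1: ŷ = 0.7 + 2·1 = 2.7; r = 2.8 − 2.7 = 0.1
N=3: ŷ = 0.7 + 2·3 = 6.7; r = 6.3 − 6.7 = -0.4
N=5: ŷ = 0.7 + 2·5 = 10.7; r = 10.7 − 10.7 = 0
N=7: ŷ = 0.7 + 2·7 = 14.7; r = 15.6 − 14.7 = 0.9
N=8: ŷ = 0.7 + 2·8 = 16.7; r = 14.7 − 16.7 = -2
N=9: ŷ = 0.7 + 2·9 = 18.7; r = 20.4 − 18.7 = 1.7
N=13: ŷ = 0.7 + 2·13 = 26.7; r = 25.8 − 26.7 = -0.9
N=14: ŷ = 0.7 + 2·14 = 28.7; r = 30.5 − 28.7 = 1.8
N=15: ŷ = 0.7 + 2·15 = 30.7; r = 29.5 − 30.7 = -1.2
|r| > 0.2: N=3 (|r|=0.4), N=7 (|r|=0.9), N=8 (|r|=2), N=9 (|r|=1.7), N=13 (|r|=0.9), N=14 (|r|=1.8), N=15 (|r|=1.2) → 7

7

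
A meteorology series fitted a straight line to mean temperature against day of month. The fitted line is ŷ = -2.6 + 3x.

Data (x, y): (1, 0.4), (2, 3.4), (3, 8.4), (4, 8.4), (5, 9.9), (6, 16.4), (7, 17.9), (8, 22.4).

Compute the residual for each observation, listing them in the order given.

x=1: ŷ = -2.6 + 3·1 = 0.4; r = 0.4 − 0.4 = 0
x=2: ŷ = -2.6 + 3·2 = 3.4; r = 3.4 − 3.4 = 0
x=3: ŷ = -2.6 + 3·3 = 6.4; r = 8.4 − 6.4 = 2
x=4: ŷ = -2.6 + 3·4 = 9.4; r = 8.4 − 9.4 = -1
x=5: ŷ = -2.6 + 3·5 = 12.4; r = 9.9 − 12.4 = -2.5
x=6: ŷ = -2.6 + 3·6 = 15.4; r = 16.4 − 15.4 = 1
x=7: ŷ = -2.6 + 3·7 = 18.4; r = 17.9 − 18.4 = -0.5
x=8: ŷ = -2.6 + 3·8 = 21.4; r = 22.4 − 21.4 = 1

0, 0, 2, -1, -2.5, 1, -0.5, 1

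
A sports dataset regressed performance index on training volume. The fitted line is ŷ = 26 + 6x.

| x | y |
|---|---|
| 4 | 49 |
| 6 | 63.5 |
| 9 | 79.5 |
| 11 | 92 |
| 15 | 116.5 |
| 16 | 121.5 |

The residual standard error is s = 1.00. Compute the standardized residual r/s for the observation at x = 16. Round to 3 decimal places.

-0.500

ŷ = 26 + 6·16 = 122
r = 121.5 − 122 = -0.5
r/s = -0.5 / 1.00 = -0.500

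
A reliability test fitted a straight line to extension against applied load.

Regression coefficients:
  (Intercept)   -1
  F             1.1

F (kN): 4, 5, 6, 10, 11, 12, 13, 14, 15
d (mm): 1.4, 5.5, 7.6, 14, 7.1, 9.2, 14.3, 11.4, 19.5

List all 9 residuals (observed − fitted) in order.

-2, 1, 2, 4, -4, -3, 1, -3, 4

F=4: ŷ = -1 + 1.1·4 = 3.4; r = 1.4 − 3.4 = -2
F=5: ŷ = -1 + 1.1·5 = 4.5; r = 5.5 − 4.5 = 1
F=6: ŷ = -1 + 1.1·6 = 5.6; r = 7.6 − 5.6 = 2
F=10: ŷ = -1 + 1.1·10 = 10; r = 14 − 10 = 4
F=11: ŷ = -1 + 1.1·11 = 11.1; r = 7.1 − 11.1 = -4
F=12: ŷ = -1 + 1.1·12 = 12.2; r = 9.2 − 12.2 = -3
F=13: ŷ = -1 + 1.1·13 = 13.3; r = 14.3 − 13.3 = 1
F=14: ŷ = -1 + 1.1·14 = 14.4; r = 11.4 − 14.4 = -3
F=15: ŷ = -1 + 1.1·15 = 15.5; r = 19.5 − 15.5 = 4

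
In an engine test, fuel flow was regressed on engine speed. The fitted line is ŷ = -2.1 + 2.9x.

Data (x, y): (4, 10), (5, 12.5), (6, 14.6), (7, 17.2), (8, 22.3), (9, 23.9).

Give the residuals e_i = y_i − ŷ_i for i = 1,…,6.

x=4: ŷ = -2.1 + 2.9·4 = 9.5; e = 10 − 9.5 = 0.5
x=5: ŷ = -2.1 + 2.9·5 = 12.4; e = 12.5 − 12.4 = 0.1
x=6: ŷ = -2.1 + 2.9·6 = 15.3; e = 14.6 − 15.3 = -0.7
x=7: ŷ = -2.1 + 2.9·7 = 18.2; e = 17.2 − 18.2 = -1
x=8: ŷ = -2.1 + 2.9·8 = 21.1; e = 22.3 − 21.1 = 1.2
x=9: ŷ = -2.1 + 2.9·9 = 24; e = 23.9 − 24 = -0.1

0.5, 0.1, -0.7, -1, 1.2, -0.1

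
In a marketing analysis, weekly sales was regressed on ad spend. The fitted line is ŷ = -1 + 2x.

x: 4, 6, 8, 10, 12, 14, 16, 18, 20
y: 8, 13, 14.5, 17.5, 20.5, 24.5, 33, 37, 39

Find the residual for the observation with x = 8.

e = -0.5

ŷ = -1 + 2·8 = 15
e = 14.5 − 15 = -0.5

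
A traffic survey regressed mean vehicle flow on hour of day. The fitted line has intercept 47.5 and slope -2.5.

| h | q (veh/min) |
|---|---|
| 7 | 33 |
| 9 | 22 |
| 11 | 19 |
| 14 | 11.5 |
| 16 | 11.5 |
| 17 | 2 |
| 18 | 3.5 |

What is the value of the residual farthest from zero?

r = 4

h=7: ŷ = 47.5 − 2.5·7 = 30; r = 33 − 30 = 3
h=9: ŷ = 47.5 − 2.5·9 = 25; r = 22 − 25 = -3
h=11: ŷ = 47.5 − 2.5·11 = 20; r = 19 − 20 = -1
h=14: ŷ = 47.5 − 2.5·14 = 12.5; r = 11.5 − 12.5 = -1
h=16: ŷ = 47.5 − 2.5·16 = 7.5; r = 11.5 − 7.5 = 4
h=17: ŷ = 47.5 − 2.5·17 = 5; r = 2 − 5 = -3
h=18: ŷ = 47.5 − 2.5·18 = 2.5; r = 3.5 − 2.5 = 1
Largest |r| is 4 at h = 16, residual 4.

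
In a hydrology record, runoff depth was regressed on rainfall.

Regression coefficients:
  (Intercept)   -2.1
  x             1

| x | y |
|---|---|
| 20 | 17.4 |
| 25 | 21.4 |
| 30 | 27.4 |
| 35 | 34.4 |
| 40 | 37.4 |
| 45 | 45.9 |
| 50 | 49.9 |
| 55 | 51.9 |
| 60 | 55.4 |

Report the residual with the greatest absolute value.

x=20: ŷ = -2.1 + 20 = 17.9; e = 17.4 − 17.9 = -0.5
x=25: ŷ = -2.1 + 25 = 22.9; e = 21.4 − 22.9 = -1.5
x=30: ŷ = -2.1 + 30 = 27.9; e = 27.4 − 27.9 = -0.5
x=35: ŷ = -2.1 + 35 = 32.9; e = 34.4 − 32.9 = 1.5
x=40: ŷ = -2.1 + 40 = 37.9; e = 37.4 − 37.9 = -0.5
x=45: ŷ = -2.1 + 45 = 42.9; e = 45.9 − 42.9 = 3
x=50: ŷ = -2.1 + 50 = 47.9; e = 49.9 − 47.9 = 2
x=55: ŷ = -2.1 + 55 = 52.9; e = 51.9 − 52.9 = -1
x=60: ŷ = -2.1 + 60 = 57.9; e = 55.4 − 57.9 = -2.5
Largest |e| is 3 at x = 45, residual 3.

e = 3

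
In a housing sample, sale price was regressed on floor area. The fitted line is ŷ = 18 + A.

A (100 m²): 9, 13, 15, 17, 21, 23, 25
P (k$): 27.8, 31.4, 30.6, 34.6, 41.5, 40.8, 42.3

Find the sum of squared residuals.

SSE = 13.5

A=9: ŷ = 18 + 9 = 27; r = 27.8 − 27 = 0.8
A=13: ŷ = 18 + 13 = 31; r = 31.4 − 31 = 0.4
A=15: ŷ = 18 + 15 = 33; r = 30.6 − 33 = -2.4
A=17: ŷ = 18 + 17 = 35; r = 34.6 − 35 = -0.4
A=21: ŷ = 18 + 21 = 39; r = 41.5 − 39 = 2.5
A=23: ŷ = 18 + 23 = 41; r = 40.8 − 41 = -0.2
A=25: ŷ = 18 + 25 = 43; r = 42.3 − 43 = -0.7
SSE = 0.64 + 0.16 + 5.76 + 0.16 + 6.25 + 0.04 + 0.49 = 13.5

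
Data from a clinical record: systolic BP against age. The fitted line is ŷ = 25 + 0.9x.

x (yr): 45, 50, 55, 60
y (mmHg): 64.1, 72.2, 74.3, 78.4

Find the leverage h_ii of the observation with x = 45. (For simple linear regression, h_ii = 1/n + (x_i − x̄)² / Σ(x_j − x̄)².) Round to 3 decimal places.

x̄ = (45 + 50 + 55 + 60)/4 = 52.5
Σ(x − x̄)² = 56.25 + 6.25 + 6.25 + 56.25 = 125
h = 1/4 + (-7.5)²/125 = 0.25 + 0.45 = 0.700

h = 0.700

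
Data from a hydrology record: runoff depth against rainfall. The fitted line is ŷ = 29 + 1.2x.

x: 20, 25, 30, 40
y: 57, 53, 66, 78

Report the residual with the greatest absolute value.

x=20: ŷ = 29 + 1.2·20 = 53; e = 57 − 53 = 4
x=25: ŷ = 29 + 1.2·25 = 59; e = 53 − 59 = -6
x=30: ŷ = 29 + 1.2·30 = 65; e = 66 − 65 = 1
x=40: ŷ = 29 + 1.2·40 = 77; e = 78 − 77 = 1
Largest |e| is 6 at x = 25, residual -6.

e = -6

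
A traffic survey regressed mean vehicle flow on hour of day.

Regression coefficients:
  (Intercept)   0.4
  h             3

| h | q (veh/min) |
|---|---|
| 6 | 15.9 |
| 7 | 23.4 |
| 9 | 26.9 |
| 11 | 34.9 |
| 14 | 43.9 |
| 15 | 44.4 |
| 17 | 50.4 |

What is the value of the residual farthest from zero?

h=6: q̂ = 0.4 + 3·6 = 18.4; e = 15.9 − 18.4 = -2.5
h=7: q̂ = 0.4 + 3·7 = 21.4; e = 23.4 − 21.4 = 2
h=9: q̂ = 0.4 + 3·9 = 27.4; e = 26.9 − 27.4 = -0.5
h=11: q̂ = 0.4 + 3·11 = 33.4; e = 34.9 − 33.4 = 1.5
h=14: q̂ = 0.4 + 3·14 = 42.4; e = 43.9 − 42.4 = 1.5
h=15: q̂ = 0.4 + 3·15 = 45.4; e = 44.4 − 45.4 = -1
h=17: q̂ = 0.4 + 3·17 = 51.4; e = 50.4 − 51.4 = -1
Largest |e| is 2.5 at h = 6, residual -2.5.

e = -2.5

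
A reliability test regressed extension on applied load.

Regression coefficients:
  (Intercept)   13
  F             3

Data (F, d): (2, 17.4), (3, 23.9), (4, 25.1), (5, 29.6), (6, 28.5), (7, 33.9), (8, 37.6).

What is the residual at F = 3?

e = 1.9

d̂ = 13 + 3·3 = 22
e = 23.9 − 22 = 1.9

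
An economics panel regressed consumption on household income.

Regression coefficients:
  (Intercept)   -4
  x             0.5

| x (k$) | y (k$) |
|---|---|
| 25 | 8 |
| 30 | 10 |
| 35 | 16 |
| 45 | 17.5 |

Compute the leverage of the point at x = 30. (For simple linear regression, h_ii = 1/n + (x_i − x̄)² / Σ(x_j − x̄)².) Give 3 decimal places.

x̄ = (25 + 30 + 35 + 45)/4 = 33.75
Σ(x − x̄)² = 76.5625 + 14.0625 + 1.5625 + 126.562 = 218.75
h = 1/4 + (-3.75)²/218.75 = 0.25 + 0.0642857 = 0.314

h = 0.314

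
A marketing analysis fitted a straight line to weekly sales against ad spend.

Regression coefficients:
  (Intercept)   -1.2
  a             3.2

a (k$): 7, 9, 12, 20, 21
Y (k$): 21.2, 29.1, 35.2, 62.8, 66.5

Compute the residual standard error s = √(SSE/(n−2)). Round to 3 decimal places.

a=7: Ŷ = -1.2 + 3.2·7 = 21.2; r = 21.2 − 21.2 = 0
a=9: Ŷ = -1.2 + 3.2·9 = 27.6; r = 29.1 − 27.6 = 1.5
a=12: Ŷ = -1.2 + 3.2·12 = 37.2; r = 35.2 − 37.2 = -2
a=20: Ŷ = -1.2 + 3.2·20 = 62.8; r = 62.8 − 62.8 = 0
a=21: Ŷ = -1.2 + 3.2·21 = 66; r = 66.5 − 66 = 0.5
SSE = 0 + 2.25 + 4 + 0 + 0.25 = 6.5
s = √(6.5/3) = √2.16667 ≈ 1.472

s = 1.472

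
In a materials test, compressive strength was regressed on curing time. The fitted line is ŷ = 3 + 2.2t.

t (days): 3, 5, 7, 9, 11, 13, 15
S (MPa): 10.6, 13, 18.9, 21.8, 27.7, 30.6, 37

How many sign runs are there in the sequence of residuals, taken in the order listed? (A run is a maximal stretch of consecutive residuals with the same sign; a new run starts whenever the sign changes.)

t=3: ŷ = 3 + 2.2·3 = 9.6; r = 10.6 − 9.6 = 1
t=5: ŷ = 3 + 2.2·5 = 14; r = 13 − 14 = -1
t=7: ŷ = 3 + 2.2·7 = 18.4; r = 18.9 − 18.4 = 0.5
t=9: ŷ = 3 + 2.2·9 = 22.8; r = 21.8 − 22.8 = -1
t=11: ŷ = 3 + 2.2·11 = 27.2; r = 27.7 − 27.2 = 0.5
t=13: ŷ = 3 + 2.2·13 = 31.6; r = 30.6 − 31.6 = -1
t=15: ŷ = 3 + 2.2·15 = 36; r = 37 − 36 = 1
Signs: + − + − + − +
Runs: +×1, −×1, +×1, −×1, +×1, −×1, +×1 → 7

7 runs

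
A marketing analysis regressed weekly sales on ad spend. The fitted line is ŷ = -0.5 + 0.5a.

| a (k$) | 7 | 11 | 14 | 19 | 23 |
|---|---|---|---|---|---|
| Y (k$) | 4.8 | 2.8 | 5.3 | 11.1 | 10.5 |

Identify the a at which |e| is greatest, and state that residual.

a=7: ŷ = -0.5 + 0.5·7 = 3; e = 4.8 − 3 = 1.8
a=11: ŷ = -0.5 + 0.5·11 = 5; e = 2.8 − 5 = -2.2
a=14: ŷ = -0.5 + 0.5·14 = 6.5; e = 5.3 − 6.5 = -1.2
a=19: ŷ = -0.5 + 0.5·19 = 9; e = 11.1 − 9 = 2.1
a=23: ŷ = -0.5 + 0.5·23 = 11; e = 10.5 − 11 = -0.5
Largest |e| is 2.2 at a = 11, residual -2.2.

a = 11, e = -2.2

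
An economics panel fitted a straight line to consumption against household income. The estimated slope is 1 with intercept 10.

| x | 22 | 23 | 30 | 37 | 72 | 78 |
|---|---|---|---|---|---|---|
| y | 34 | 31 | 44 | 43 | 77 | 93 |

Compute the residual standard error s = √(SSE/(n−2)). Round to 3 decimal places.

x=22: ŷ = 10 + 22 = 32; e = 34 − 32 = 2
x=23: ŷ = 10 + 23 = 33; e = 31 − 33 = -2
x=30: ŷ = 10 + 30 = 40; e = 44 − 40 = 4
x=37: ŷ = 10 + 37 = 47; e = 43 − 47 = -4
x=72: ŷ = 10 + 72 = 82; e = 77 − 82 = -5
x=78: ŷ = 10 + 78 = 88; e = 93 − 88 = 5
SSE = 4 + 4 + 16 + 16 + 25 + 25 = 90
s = √(90/4) = √22.5 ≈ 4.743

s = 4.743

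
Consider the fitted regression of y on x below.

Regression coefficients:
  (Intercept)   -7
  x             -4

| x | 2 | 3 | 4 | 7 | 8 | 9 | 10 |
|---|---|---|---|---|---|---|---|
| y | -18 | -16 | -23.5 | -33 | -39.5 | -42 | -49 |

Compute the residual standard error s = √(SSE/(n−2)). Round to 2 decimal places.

s = 2.35

x=2: ŷ = -7 − 4·2 = -15; e = -18 − (-15) = -3
x=3: ŷ = -7 − 4·3 = -19; e = -16 − (-19) = 3
x=4: ŷ = -7 − 4·4 = -23; e = -23.5 − (-23) = -0.5
x=7: ŷ = -7 − 4·7 = -35; e = -33 − (-35) = 2
x=8: ŷ = -7 − 4·8 = -39; e = -39.5 − (-39) = -0.5
x=9: ŷ = -7 − 4·9 = -43; e = -42 − (-43) = 1
x=10: ŷ = -7 − 4·10 = -47; e = -49 − (-47) = -2
SSE = 9 + 9 + 0.25 + 4 + 0.25 + 1 + 4 = 27.5
s = √(27.5/5) = √5.5 ≈ 2.35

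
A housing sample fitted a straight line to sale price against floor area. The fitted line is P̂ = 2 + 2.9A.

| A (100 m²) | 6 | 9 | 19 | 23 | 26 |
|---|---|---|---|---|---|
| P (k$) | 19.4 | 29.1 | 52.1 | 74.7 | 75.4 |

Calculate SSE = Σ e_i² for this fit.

SSE = 66

A=6: P̂ = 2 + 2.9·6 = 19.4; e = 19.4 − 19.4 = 0
A=9: P̂ = 2 + 2.9·9 = 28.1; e = 29.1 − 28.1 = 1
A=19: P̂ = 2 + 2.9·19 = 57.1; e = 52.1 − 57.1 = -5
A=23: P̂ = 2 + 2.9·23 = 68.7; e = 74.7 − 68.7 = 6
A=26: P̂ = 2 + 2.9·26 = 77.4; e = 75.4 − 77.4 = -2
SSE = 0 + 1 + 25 + 36 + 4 = 66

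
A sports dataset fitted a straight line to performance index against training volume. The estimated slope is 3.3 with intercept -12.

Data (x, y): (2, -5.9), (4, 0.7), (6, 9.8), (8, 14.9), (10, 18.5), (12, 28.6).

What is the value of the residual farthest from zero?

x=2: ŷ = -12 + 3.3·2 = -5.4; r = -5.9 − (-5.4) = -0.5
x=4: ŷ = -12 + 3.3·4 = 1.2; r = 0.7 − 1.2 = -0.5
x=6: ŷ = -12 + 3.3·6 = 7.8; r = 9.8 − 7.8 = 2
x=8: ŷ = -12 + 3.3·8 = 14.4; r = 14.9 − 14.4 = 0.5
x=10: ŷ = -12 + 3.3·10 = 21; r = 18.5 − 21 = -2.5
x=12: ŷ = -12 + 3.3·12 = 27.6; r = 28.6 − 27.6 = 1
Largest |r| is 2.5 at x = 10, residual -2.5.

r = -2.5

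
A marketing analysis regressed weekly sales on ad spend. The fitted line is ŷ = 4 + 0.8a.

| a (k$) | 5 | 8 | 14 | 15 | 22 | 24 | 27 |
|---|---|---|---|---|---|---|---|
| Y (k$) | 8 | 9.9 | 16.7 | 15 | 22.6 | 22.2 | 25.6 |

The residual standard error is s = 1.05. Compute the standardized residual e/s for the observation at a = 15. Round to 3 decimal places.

ŷ = 4 + 0.8·15 = 16
e = 15 − 16 = -1
e/s = -1 / 1.05 = -0.952

-0.952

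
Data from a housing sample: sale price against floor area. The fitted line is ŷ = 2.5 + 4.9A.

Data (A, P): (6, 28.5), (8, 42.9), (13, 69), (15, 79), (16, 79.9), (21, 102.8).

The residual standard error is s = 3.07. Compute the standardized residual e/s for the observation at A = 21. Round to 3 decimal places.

ŷ = 2.5 + 4.9·21 = 105.4
e = 102.8 − 105.4 = -2.6
e/s = -2.6 / 3.07 = -0.847

-0.847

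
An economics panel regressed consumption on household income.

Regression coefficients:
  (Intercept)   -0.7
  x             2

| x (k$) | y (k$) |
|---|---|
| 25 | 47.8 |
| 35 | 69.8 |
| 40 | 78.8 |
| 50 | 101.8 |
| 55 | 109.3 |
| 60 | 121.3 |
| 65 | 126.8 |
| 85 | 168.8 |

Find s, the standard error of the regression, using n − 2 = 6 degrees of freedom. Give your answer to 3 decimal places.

x=25: ŷ = -0.7 + 2·25 = 49.3; r = 47.8 − 49.3 = -1.5
x=35: ŷ = -0.7 + 2·35 = 69.3; r = 69.8 − 69.3 = 0.5
x=40: ŷ = -0.7 + 2·40 = 79.3; r = 78.8 − 79.3 = -0.5
x=50: ŷ = -0.7 + 2·50 = 99.3; r = 101.8 − 99.3 = 2.5
x=55: ŷ = -0.7 + 2·55 = 109.3; r = 109.3 − 109.3 = 0
x=60: ŷ = -0.7 + 2·60 = 119.3; r = 121.3 − 119.3 = 2
x=65: ŷ = -0.7 + 2·65 = 129.3; r = 126.8 − 129.3 = -2.5
x=85: ŷ = -0.7 + 2·85 = 169.3; r = 168.8 − 169.3 = -0.5
SSE = 2.25 + 0.25 + 0.25 + 6.25 + 0 + 4 + 6.25 + 0.25 = 19.5
s = √(19.5/6) = √3.25 ≈ 1.803

s = 1.803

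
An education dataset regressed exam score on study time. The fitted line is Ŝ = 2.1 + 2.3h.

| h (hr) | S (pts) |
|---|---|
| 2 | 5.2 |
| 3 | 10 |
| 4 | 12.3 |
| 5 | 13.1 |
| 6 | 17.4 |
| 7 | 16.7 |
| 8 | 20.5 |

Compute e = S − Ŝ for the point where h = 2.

e = -1.5

Ŝ = 2.1 + 2.3·2 = 6.7
e = 5.2 − 6.7 = -1.5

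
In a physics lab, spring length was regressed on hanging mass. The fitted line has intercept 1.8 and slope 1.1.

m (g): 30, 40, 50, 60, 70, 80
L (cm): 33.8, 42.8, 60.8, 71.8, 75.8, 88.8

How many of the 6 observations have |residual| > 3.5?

2

m=30: L̂ = 1.8 + 1.1·30 = 34.8; e = 33.8 − 34.8 = -1
m=40: L̂ = 1.8 + 1.1·40 = 45.8; e = 42.8 − 45.8 = -3
m=50: L̂ = 1.8 + 1.1·50 = 56.8; e = 60.8 − 56.8 = 4
m=60: L̂ = 1.8 + 1.1·60 = 67.8; e = 71.8 − 67.8 = 4
m=70: L̂ = 1.8 + 1.1·70 = 78.8; e = 75.8 − 78.8 = -3
m=80: L̂ = 1.8 + 1.1·80 = 89.8; e = 88.8 − 89.8 = -1
|e| > 3.5: m=50 (|e|=4), m=60 (|e|=4) → 2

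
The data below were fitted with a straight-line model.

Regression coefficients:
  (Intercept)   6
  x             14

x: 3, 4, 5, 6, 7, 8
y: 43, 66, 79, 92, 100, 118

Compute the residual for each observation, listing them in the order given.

x=3: ŷ = 6 + 14·3 = 48; e = 43 − 48 = -5
x=4: ŷ = 6 + 14·4 = 62; e = 66 − 62 = 4
x=5: ŷ = 6 + 14·5 = 76; e = 79 − 76 = 3
x=6: ŷ = 6 + 14·6 = 90; e = 92 − 90 = 2
x=7: ŷ = 6 + 14·7 = 104; e = 100 − 104 = -4
x=8: ŷ = 6 + 14·8 = 118; e = 118 − 118 = 0

-5, 4, 3, 2, -4, 0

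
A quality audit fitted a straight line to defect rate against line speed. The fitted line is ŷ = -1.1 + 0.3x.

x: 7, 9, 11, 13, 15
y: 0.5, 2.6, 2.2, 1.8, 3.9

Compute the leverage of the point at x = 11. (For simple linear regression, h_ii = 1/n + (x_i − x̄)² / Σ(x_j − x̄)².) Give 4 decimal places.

h = 0.2000

x̄ = (7 + 9 + 11 + 13 + 15)/5 = 11
Σ(x − x̄)² = 16 + 4 + 0 + 4 + 16 = 40
h = 1/5 + (0)²/40 = 0.2 + 0 = 0.2000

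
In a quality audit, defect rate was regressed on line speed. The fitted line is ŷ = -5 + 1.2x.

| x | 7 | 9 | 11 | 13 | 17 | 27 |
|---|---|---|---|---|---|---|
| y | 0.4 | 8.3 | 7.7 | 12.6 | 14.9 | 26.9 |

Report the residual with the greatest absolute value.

x=7: ŷ = -5 + 1.2·7 = 3.4; r = 0.4 − 3.4 = -3
x=9: ŷ = -5 + 1.2·9 = 5.8; r = 8.3 − 5.8 = 2.5
x=11: ŷ = -5 + 1.2·11 = 8.2; r = 7.7 − 8.2 = -0.5
x=13: ŷ = -5 + 1.2·13 = 10.6; r = 12.6 − 10.6 = 2
x=17: ŷ = -5 + 1.2·17 = 15.4; r = 14.9 − 15.4 = -0.5
x=27: ŷ = -5 + 1.2·27 = 27.4; r = 26.9 − 27.4 = -0.5
Largest |r| is 3 at x = 7, residual -3.

r = -3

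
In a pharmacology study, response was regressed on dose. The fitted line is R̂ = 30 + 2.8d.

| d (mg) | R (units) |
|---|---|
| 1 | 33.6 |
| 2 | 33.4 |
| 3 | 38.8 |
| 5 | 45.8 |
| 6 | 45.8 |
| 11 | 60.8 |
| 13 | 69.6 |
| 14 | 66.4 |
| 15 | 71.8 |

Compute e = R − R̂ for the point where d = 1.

e = 0.8

R̂ = 30 + 2.8·1 = 32.8
e = 33.6 − 32.8 = 0.8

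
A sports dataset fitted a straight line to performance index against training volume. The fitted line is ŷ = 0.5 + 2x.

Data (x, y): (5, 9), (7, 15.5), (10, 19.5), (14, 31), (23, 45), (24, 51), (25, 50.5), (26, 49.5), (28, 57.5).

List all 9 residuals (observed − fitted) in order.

-1.5, 1, -1, 2.5, -1.5, 2.5, 0, -3, 1

x=5: ŷ = 0.5 + 2·5 = 10.5; r = 9 − 10.5 = -1.5
x=7: ŷ = 0.5 + 2·7 = 14.5; r = 15.5 − 14.5 = 1
x=10: ŷ = 0.5 + 2·10 = 20.5; r = 19.5 − 20.5 = -1
x=14: ŷ = 0.5 + 2·14 = 28.5; r = 31 − 28.5 = 2.5
x=23: ŷ = 0.5 + 2·23 = 46.5; r = 45 − 46.5 = -1.5
x=24: ŷ = 0.5 + 2·24 = 48.5; r = 51 − 48.5 = 2.5
x=25: ŷ = 0.5 + 2·25 = 50.5; r = 50.5 − 50.5 = 0
x=26: ŷ = 0.5 + 2·26 = 52.5; r = 49.5 − 52.5 = -3
x=28: ŷ = 0.5 + 2·28 = 56.5; r = 57.5 − 56.5 = 1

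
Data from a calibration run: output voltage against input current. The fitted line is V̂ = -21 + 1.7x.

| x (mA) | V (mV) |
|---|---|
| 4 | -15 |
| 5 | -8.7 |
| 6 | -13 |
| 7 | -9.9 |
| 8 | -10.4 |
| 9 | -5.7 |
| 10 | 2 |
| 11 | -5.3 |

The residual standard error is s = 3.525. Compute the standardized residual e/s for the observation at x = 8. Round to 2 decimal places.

-0.85

V̂ = -21 + 1.7·8 = -7.4
e = -10.4 − (-7.4) = -3
e/s = -3 / 3.525 = -0.85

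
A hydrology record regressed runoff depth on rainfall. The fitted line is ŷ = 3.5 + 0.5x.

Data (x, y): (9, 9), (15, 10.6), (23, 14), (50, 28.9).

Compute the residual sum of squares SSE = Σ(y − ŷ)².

SSE = 2.32

x=9: ŷ = 3.5 + 0.5·9 = 8; e = 9 − 8 = 1
x=15: ŷ = 3.5 + 0.5·15 = 11; e = 10.6 − 11 = -0.4
x=23: ŷ = 3.5 + 0.5·23 = 15; e = 14 − 15 = -1
x=50: ŷ = 3.5 + 0.5·50 = 28.5; e = 28.9 − 28.5 = 0.4
SSE = 1 + 0.16 + 1 + 0.16 = 2.32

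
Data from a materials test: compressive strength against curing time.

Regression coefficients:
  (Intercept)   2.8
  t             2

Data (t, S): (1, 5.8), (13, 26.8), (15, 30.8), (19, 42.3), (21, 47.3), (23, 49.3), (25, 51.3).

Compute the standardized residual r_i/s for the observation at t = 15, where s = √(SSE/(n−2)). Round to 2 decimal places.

-1.00

t=1: Ŝ = 2.8 + 2·1 = 4.8; r = 5.8 − 4.8 = 1
t=13: Ŝ = 2.8 + 2·13 = 28.8; r = 26.8 − 28.8 = -2
t=15: Ŝ = 2.8 + 2·15 = 32.8; r = 30.8 − 32.8 = -2
t=19: Ŝ = 2.8 + 2·19 = 40.8; r = 42.3 − 40.8 = 1.5
t=21: Ŝ = 2.8 + 2·21 = 44.8; r = 47.3 − 44.8 = 2.5
t=23: Ŝ = 2.8 + 2·23 = 48.8; r = 49.3 − 48.8 = 0.5
t=25: Ŝ = 2.8 + 2·25 = 52.8; r = 51.3 − 52.8 = -1.5
SSE = 1 + 4 + 4 + 2.25 + 6.25 + 0.25 + 2.25 = 20
s = √(20/5) = 2
r/s = -2 / 2 = -1.00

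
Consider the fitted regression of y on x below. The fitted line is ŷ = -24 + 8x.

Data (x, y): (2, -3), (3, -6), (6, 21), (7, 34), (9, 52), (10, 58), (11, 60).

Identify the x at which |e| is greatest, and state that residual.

x=2: ŷ = -24 + 8·2 = -8; e = -3 − (-8) = 5
x=3: ŷ = -24 + 8·3 = 0; e = -6 − 0 = -6
x=6: ŷ = -24 + 8·6 = 24; e = 21 − 24 = -3
x=7: ŷ = -24 + 8·7 = 32; e = 34 − 32 = 2
x=9: ŷ = -24 + 8·9 = 48; e = 52 − 48 = 4
x=10: ŷ = -24 + 8·10 = 56; e = 58 − 56 = 2
x=11: ŷ = -24 + 8·11 = 64; e = 60 − 64 = -4
Largest |e| is 6 at x = 3, residual -6.

x = 3, e = -6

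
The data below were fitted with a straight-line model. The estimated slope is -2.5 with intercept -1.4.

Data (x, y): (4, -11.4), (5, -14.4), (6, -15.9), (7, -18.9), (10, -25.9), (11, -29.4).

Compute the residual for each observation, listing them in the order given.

0, -0.5, 0.5, 0, 0.5, -0.5

x=4: ŷ = -1.4 − 2.5·4 = -11.4; e = -11.4 − (-11.4) = 0
x=5: ŷ = -1.4 − 2.5·5 = -13.9; e = -14.4 − (-13.9) = -0.5
x=6: ŷ = -1.4 − 2.5·6 = -16.4; e = -15.9 − (-16.4) = 0.5
x=7: ŷ = -1.4 − 2.5·7 = -18.9; e = -18.9 − (-18.9) = 0
x=10: ŷ = -1.4 − 2.5·10 = -26.4; e = -25.9 − (-26.4) = 0.5
x=11: ŷ = -1.4 − 2.5·11 = -28.9; e = -29.4 − (-28.9) = -0.5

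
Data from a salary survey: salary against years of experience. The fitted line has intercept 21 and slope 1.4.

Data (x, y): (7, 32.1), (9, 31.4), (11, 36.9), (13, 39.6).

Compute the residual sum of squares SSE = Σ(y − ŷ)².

SSE = 6.94

x=7: ŷ = 21 + 1.4·7 = 30.8; r = 32.1 − 30.8 = 1.3
x=9: ŷ = 21 + 1.4·9 = 33.6; r = 31.4 − 33.6 = -2.2
x=11: ŷ = 21 + 1.4·11 = 36.4; r = 36.9 − 36.4 = 0.5
x=13: ŷ = 21 + 1.4·13 = 39.2; r = 39.6 − 39.2 = 0.4
SSE = 1.69 + 4.84 + 0.25 + 0.16 = 6.94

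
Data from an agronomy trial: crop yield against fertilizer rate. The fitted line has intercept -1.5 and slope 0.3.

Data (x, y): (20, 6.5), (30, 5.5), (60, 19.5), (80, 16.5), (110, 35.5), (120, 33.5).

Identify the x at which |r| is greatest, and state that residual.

x=20: ŷ = -1.5 + 0.3·20 = 4.5; r = 6.5 − 4.5 = 2
x=30: ŷ = -1.5 + 0.3·30 = 7.5; r = 5.5 − 7.5 = -2
x=60: ŷ = -1.5 + 0.3·60 = 16.5; r = 19.5 − 16.5 = 3
x=80: ŷ = -1.5 + 0.3·80 = 22.5; r = 16.5 − 22.5 = -6
x=110: ŷ = -1.5 + 0.3·110 = 31.5; r = 35.5 − 31.5 = 4
x=120: ŷ = -1.5 + 0.3·120 = 34.5; r = 33.5 − 34.5 = -1
Largest |r| is 6 at x = 80, residual -6.

x = 80, r = -6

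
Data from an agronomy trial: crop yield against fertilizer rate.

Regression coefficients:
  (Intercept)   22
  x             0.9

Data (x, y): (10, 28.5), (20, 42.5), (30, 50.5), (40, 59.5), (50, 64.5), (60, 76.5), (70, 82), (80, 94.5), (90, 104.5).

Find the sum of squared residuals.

x=10: ŷ = 22 + 0.9·10 = 31; e = 28.5 − 31 = -2.5
x=20: ŷ = 22 + 0.9·20 = 40; e = 42.5 − 40 = 2.5
x=30: ŷ = 22 + 0.9·30 = 49; e = 50.5 − 49 = 1.5
x=40: ŷ = 22 + 0.9·40 = 58; e = 59.5 − 58 = 1.5
x=50: ŷ = 22 + 0.9·50 = 67; e = 64.5 − 67 = -2.5
x=60: ŷ = 22 + 0.9·60 = 76; e = 76.5 − 76 = 0.5
x=70: ŷ = 22 + 0.9·70 = 85; e = 82 − 85 = -3
x=80: ŷ = 22 + 0.9·80 = 94; e = 94.5 − 94 = 0.5
x=90: ŷ = 22 + 0.9·90 = 103; e = 104.5 − 103 = 1.5
SSE = 6.25 + 6.25 + 2.25 + 2.25 + 6.25 + 0.25 + 9 + 0.25 + 2.25 = 35

SSE = 35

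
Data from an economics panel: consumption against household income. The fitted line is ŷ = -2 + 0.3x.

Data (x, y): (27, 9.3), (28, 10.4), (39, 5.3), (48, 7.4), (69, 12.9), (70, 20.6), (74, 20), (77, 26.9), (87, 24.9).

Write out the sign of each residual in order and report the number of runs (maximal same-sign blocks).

5 runs

x=27: ŷ = -2 + 0.3·27 = 6.1; r = 9.3 − 6.1 = 3.2
x=28: ŷ = -2 + 0.3·28 = 6.4; r = 10.4 − 6.4 = 4
x=39: ŷ = -2 + 0.3·39 = 9.7; r = 5.3 − 9.7 = -4.4
x=48: ŷ = -2 + 0.3·48 = 12.4; r = 7.4 − 12.4 = -5
x=69: ŷ = -2 + 0.3·69 = 18.7; r = 12.9 − 18.7 = -5.8
x=70: ŷ = -2 + 0.3·70 = 19; r = 20.6 − 19 = 1.6
x=74: ŷ = -2 + 0.3·74 = 20.2; r = 20 − 20.2 = -0.2
x=77: ŷ = -2 + 0.3·77 = 21.1; r = 26.9 − 21.1 = 5.8
x=87: ŷ = -2 + 0.3·87 = 24.1; r = 24.9 − 24.1 = 0.8
Signs: + + − − − + − + +
Runs: +×2, −×3, +×1, −×1, +×2 → 5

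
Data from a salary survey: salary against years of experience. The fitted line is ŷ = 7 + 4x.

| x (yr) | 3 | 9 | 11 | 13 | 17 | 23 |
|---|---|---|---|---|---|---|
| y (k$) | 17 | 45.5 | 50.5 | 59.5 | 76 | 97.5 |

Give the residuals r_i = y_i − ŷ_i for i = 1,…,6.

x=3: ŷ = 7 + 4·3 = 19; r = 17 − 19 = -2
x=9: ŷ = 7 + 4·9 = 43; r = 45.5 − 43 = 2.5
x=11: ŷ = 7 + 4·11 = 51; r = 50.5 − 51 = -0.5
x=13: ŷ = 7 + 4·13 = 59; r = 59.5 − 59 = 0.5
x=17: ŷ = 7 + 4·17 = 75; r = 76 − 75 = 1
x=23: ŷ = 7 + 4·23 = 99; r = 97.5 − 99 = -1.5

-2, 2.5, -0.5, 0.5, 1, -1.5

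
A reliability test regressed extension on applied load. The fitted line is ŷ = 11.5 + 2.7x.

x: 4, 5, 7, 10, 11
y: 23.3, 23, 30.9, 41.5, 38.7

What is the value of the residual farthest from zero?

e = 3

x=4: ŷ = 11.5 + 2.7·4 = 22.3; e = 23.3 − 22.3 = 1
x=5: ŷ = 11.5 + 2.7·5 = 25; e = 23 − 25 = -2
x=7: ŷ = 11.5 + 2.7·7 = 30.4; e = 30.9 − 30.4 = 0.5
x=10: ŷ = 11.5 + 2.7·10 = 38.5; e = 41.5 − 38.5 = 3
x=11: ŷ = 11.5 + 2.7·11 = 41.2; e = 38.7 − 41.2 = -2.5
Largest |e| is 3 at x = 10, residual 3.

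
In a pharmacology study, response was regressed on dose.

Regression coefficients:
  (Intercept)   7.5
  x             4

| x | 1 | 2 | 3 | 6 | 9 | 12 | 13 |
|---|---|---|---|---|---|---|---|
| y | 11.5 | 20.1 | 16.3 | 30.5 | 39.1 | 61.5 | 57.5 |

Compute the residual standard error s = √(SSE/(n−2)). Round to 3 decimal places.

x=1: ŷ = 7.5 + 4·1 = 11.5; r = 11.5 − 11.5 = 0
x=2: ŷ = 7.5 + 4·2 = 15.5; r = 20.1 − 15.5 = 4.6
x=3: ŷ = 7.5 + 4·3 = 19.5; r = 16.3 − 19.5 = -3.2
x=6: ŷ = 7.5 + 4·6 = 31.5; r = 30.5 − 31.5 = -1
x=9: ŷ = 7.5 + 4·9 = 43.5; r = 39.1 − 43.5 = -4.4
x=12: ŷ = 7.5 + 4·12 = 55.5; r = 61.5 − 55.5 = 6
x=13: ŷ = 7.5 + 4·13 = 59.5; r = 57.5 − 59.5 = -2
SSE = 0 + 21.16 + 10.24 + 1 + 19.36 + 36 + 4 = 91.76
s = √(91.76/5) = √18.352 ≈ 4.284

s = 4.284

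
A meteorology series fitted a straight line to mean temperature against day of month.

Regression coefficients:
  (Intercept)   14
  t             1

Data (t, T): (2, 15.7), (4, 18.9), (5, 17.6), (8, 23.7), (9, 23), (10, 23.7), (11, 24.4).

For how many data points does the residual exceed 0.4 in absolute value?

t=2: ŷ = 14 + 2 = 16; r = 15.7 − 16 = -0.3
t=4: ŷ = 14 + 4 = 18; r = 18.9 − 18 = 0.9
t=5: ŷ = 14 + 5 = 19; r = 17.6 − 19 = -1.4
t=8: ŷ = 14 + 8 = 22; r = 23.7 − 22 = 1.7
t=9: ŷ = 14 + 9 = 23; r = 23 − 23 = 0
t=10: ŷ = 14 + 10 = 24; r = 23.7 − 24 = -0.3
t=11: ŷ = 14 + 11 = 25; r = 24.4 − 25 = -0.6
|r| > 0.4: t=4 (|r|=0.9), t=5 (|r|=1.4), t=8 (|r|=1.7), t=11 (|r|=0.6) → 4

4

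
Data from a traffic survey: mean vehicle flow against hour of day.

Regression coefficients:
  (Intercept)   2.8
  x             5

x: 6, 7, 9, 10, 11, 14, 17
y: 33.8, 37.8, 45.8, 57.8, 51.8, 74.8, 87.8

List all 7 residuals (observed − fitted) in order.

x=6: ŷ = 2.8 + 5·6 = 32.8; r = 33.8 − 32.8 = 1
x=7: ŷ = 2.8 + 5·7 = 37.8; r = 37.8 − 37.8 = 0
x=9: ŷ = 2.8 + 5·9 = 47.8; r = 45.8 − 47.8 = -2
x=10: ŷ = 2.8 + 5·10 = 52.8; r = 57.8 − 52.8 = 5
x=11: ŷ = 2.8 + 5·11 = 57.8; r = 51.8 − 57.8 = -6
x=14: ŷ = 2.8 + 5·14 = 72.8; r = 74.8 − 72.8 = 2
x=17: ŷ = 2.8 + 5·17 = 87.8; r = 87.8 − 87.8 = 0

1, 0, -2, 5, -6, 2, 0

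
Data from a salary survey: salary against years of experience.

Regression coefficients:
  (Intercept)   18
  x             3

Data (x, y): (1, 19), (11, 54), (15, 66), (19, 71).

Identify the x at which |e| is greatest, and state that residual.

x = 19, e = -4

x=1: ŷ = 18 + 3·1 = 21; e = 19 − 21 = -2
x=11: ŷ = 18 + 3·11 = 51; e = 54 − 51 = 3
x=15: ŷ = 18 + 3·15 = 63; e = 66 − 63 = 3
x=19: ŷ = 18 + 3·19 = 75; e = 71 − 75 = -4
Largest |e| is 4 at x = 19, residual -4.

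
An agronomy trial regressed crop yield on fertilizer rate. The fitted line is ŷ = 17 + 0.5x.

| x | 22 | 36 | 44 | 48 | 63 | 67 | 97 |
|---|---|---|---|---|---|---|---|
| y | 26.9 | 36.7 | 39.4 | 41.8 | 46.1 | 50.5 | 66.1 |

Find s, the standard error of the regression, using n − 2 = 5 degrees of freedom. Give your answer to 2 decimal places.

x=22: ŷ = 17 + 0.5·22 = 28; e = 26.9 − 28 = -1.1
x=36: ŷ = 17 + 0.5·36 = 35; e = 36.7 − 35 = 1.7
x=44: ŷ = 17 + 0.5·44 = 39; e = 39.4 − 39 = 0.4
x=48: ŷ = 17 + 0.5·48 = 41; e = 41.8 − 41 = 0.8
x=63: ŷ = 17 + 0.5·63 = 48.5; e = 46.1 − 48.5 = -2.4
x=67: ŷ = 17 + 0.5·67 = 50.5; e = 50.5 − 50.5 = 0
x=97: ŷ = 17 + 0.5·97 = 65.5; e = 66.1 − 65.5 = 0.6
SSE = 1.21 + 2.89 + 0.16 + 0.64 + 5.76 + 0 + 0.36 = 11.02
s = √(11.02/5) = √2.204 ≈ 1.48

s = 1.48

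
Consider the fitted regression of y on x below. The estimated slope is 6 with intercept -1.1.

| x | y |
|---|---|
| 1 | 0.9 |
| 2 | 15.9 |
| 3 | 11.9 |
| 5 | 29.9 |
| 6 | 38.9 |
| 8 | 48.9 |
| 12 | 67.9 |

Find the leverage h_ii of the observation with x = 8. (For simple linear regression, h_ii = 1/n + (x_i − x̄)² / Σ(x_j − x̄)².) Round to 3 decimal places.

x̄ = (1 + 2 + 3 + 5 + 6 + 8 + 12)/7 = 5.28571
Σ(x − x̄)² = 18.3673 + 10.7959 + 5.22449 + 0.0816327 + 0.510204 + 7.36735 + 45.0816 = 87.4286
h = 1/7 + (2.71429)²/87.4286 = 0.142857 + 0.084267 = 0.227

h = 0.227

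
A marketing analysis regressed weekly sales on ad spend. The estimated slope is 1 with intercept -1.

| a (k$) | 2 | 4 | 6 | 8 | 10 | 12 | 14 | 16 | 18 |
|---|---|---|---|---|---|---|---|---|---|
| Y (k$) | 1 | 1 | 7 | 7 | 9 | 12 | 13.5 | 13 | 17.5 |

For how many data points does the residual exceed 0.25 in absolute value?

6

a=2: Ŷ = -1 + 2 = 1; e = 1 − 1 = 0
a=4: Ŷ = -1 + 4 = 3; e = 1 − 3 = -2
a=6: Ŷ = -1 + 6 = 5; e = 7 − 5 = 2
a=8: Ŷ = -1 + 8 = 7; e = 7 − 7 = 0
a=10: Ŷ = -1 + 10 = 9; e = 9 − 9 = 0
a=12: Ŷ = -1 + 12 = 11; e = 12 − 11 = 1
a=14: Ŷ = -1 + 14 = 13; e = 13.5 − 13 = 0.5
a=16: Ŷ = -1 + 16 = 15; e = 13 − 15 = -2
a=18: Ŷ = -1 + 18 = 17; e = 17.5 − 17 = 0.5
|e| > 0.25: a=4 (|e|=2), a=6 (|e|=2), a=12 (|e|=1), a=14 (|e|=0.5), a=16 (|e|=2), a=18 (|e|=0.5) → 6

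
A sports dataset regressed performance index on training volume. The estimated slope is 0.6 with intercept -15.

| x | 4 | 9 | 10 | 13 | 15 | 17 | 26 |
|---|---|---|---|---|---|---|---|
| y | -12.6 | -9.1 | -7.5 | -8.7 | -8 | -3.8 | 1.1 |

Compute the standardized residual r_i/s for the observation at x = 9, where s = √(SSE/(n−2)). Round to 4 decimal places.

0.3536

x=4: ŷ = -15 + 0.6·4 = -12.6; r = -12.6 − (-12.6) = 0
x=9: ŷ = -15 + 0.6·9 = -9.6; r = -9.1 − (-9.6) = 0.5
x=10: ŷ = -15 + 0.6·10 = -9; r = -7.5 − (-9) = 1.5
x=13: ŷ = -15 + 0.6·13 = -7.2; r = -8.7 − (-7.2) = -1.5
x=15: ŷ = -15 + 0.6·15 = -6; r = -8 − (-6) = -2
x=17: ŷ = -15 + 0.6·17 = -4.8; r = -3.8 − (-4.8) = 1
x=26: ŷ = -15 + 0.6·26 = 0.6; r = 1.1 − 0.6 = 0.5
SSE = 0 + 0.25 + 2.25 + 2.25 + 4 + 1 + 0.25 = 10
s = √(10/5) = 1.41421
r/s = 0.5 / 1.41421 = 0.3536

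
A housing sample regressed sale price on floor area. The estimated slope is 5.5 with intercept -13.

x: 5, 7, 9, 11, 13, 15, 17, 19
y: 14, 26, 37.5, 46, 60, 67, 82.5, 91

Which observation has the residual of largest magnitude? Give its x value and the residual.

x=5: ŷ = -13 + 5.5·5 = 14.5; r = 14 − 14.5 = -0.5
x=7: ŷ = -13 + 5.5·7 = 25.5; r = 26 − 25.5 = 0.5
x=9: ŷ = -13 + 5.5·9 = 36.5; r = 37.5 − 36.5 = 1
x=11: ŷ = -13 + 5.5·11 = 47.5; r = 46 − 47.5 = -1.5
x=13: ŷ = -13 + 5.5·13 = 58.5; r = 60 − 58.5 = 1.5
x=15: ŷ = -13 + 5.5·15 = 69.5; r = 67 − 69.5 = -2.5
x=17: ŷ = -13 + 5.5·17 = 80.5; r = 82.5 − 80.5 = 2
x=19: ŷ = -13 + 5.5·19 = 91.5; r = 91 − 91.5 = -0.5
Largest |r| is 2.5 at x = 15, residual -2.5.

x = 15, r = -2.5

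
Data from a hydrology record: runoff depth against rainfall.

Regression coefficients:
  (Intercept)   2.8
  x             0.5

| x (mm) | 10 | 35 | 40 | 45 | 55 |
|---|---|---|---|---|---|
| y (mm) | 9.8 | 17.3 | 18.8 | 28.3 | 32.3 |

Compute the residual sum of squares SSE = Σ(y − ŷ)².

SSE = 42

x=10: ŷ = 2.8 + 0.5·10 = 7.8; e = 9.8 − 7.8 = 2
x=35: ŷ = 2.8 + 0.5·35 = 20.3; e = 17.3 − 20.3 = -3
x=40: ŷ = 2.8 + 0.5·40 = 22.8; e = 18.8 − 22.8 = -4
x=45: ŷ = 2.8 + 0.5·45 = 25.3; e = 28.3 − 25.3 = 3
x=55: ŷ = 2.8 + 0.5·55 = 30.3; e = 32.3 − 30.3 = 2
SSE = 4 + 9 + 16 + 9 + 4 = 42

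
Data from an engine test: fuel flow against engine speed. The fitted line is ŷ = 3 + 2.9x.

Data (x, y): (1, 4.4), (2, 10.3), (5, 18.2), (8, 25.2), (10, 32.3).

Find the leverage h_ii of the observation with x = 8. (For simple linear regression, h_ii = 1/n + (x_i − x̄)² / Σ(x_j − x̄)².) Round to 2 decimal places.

h = 0.33

x̄ = (1 + 2 + 5 + 8 + 10)/5 = 5.2
Σ(x − x̄)² = 17.64 + 10.24 + 0.04 + 7.84 + 23.04 = 58.8
h = 1/5 + (2.8)²/58.8 = 0.2 + 0.133333 = 0.33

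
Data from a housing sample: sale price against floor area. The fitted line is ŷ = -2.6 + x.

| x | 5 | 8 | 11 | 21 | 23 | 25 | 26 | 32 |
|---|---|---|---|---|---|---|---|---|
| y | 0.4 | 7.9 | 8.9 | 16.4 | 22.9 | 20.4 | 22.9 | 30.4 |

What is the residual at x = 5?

r = -2

ŷ = -2.6 + 5 = 2.4
r = 0.4 − 2.4 = -2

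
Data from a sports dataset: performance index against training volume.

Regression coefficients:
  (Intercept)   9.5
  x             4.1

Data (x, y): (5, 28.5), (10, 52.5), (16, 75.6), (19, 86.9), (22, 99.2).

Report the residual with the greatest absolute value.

r = 2

x=5: ŷ = 9.5 + 4.1·5 = 30; r = 28.5 − 30 = -1.5
x=10: ŷ = 9.5 + 4.1·10 = 50.5; r = 52.5 − 50.5 = 2
x=16: ŷ = 9.5 + 4.1·16 = 75.1; r = 75.6 − 75.1 = 0.5
x=19: ŷ = 9.5 + 4.1·19 = 87.4; r = 86.9 − 87.4 = -0.5
x=22: ŷ = 9.5 + 4.1·22 = 99.7; r = 99.2 − 99.7 = -0.5
Largest |r| is 2 at x = 10, residual 2.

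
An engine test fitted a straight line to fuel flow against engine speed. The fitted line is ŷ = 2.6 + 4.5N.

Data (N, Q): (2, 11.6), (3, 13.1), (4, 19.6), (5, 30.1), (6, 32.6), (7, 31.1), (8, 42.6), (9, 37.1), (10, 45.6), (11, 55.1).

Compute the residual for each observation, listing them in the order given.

0, -3, -1, 5, 3, -3, 4, -6, -2, 3

N=2: ŷ = 2.6 + 4.5·2 = 11.6; r = 11.6 − 11.6 = 0
N=3: ŷ = 2.6 + 4.5·3 = 16.1; r = 13.1 − 16.1 = -3
N=4: ŷ = 2.6 + 4.5·4 = 20.6; r = 19.6 − 20.6 = -1
N=5: ŷ = 2.6 + 4.5·5 = 25.1; r = 30.1 − 25.1 = 5
N=6: ŷ = 2.6 + 4.5·6 = 29.6; r = 32.6 − 29.6 = 3
N=7: ŷ = 2.6 + 4.5·7 = 34.1; r = 31.1 − 34.1 = -3
N=8: ŷ = 2.6 + 4.5·8 = 38.6; r = 42.6 − 38.6 = 4
N=9: ŷ = 2.6 + 4.5·9 = 43.1; r = 37.1 − 43.1 = -6
N=10: ŷ = 2.6 + 4.5·10 = 47.6; r = 45.6 − 47.6 = -2
N=11: ŷ = 2.6 + 4.5·11 = 52.1; r = 55.1 − 52.1 = 3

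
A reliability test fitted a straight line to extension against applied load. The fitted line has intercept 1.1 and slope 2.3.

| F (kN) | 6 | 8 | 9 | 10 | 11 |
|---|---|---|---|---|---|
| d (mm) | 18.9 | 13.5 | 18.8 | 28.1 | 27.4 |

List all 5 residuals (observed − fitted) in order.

F=6: d̂ = 1.1 + 2.3·6 = 14.9; r = 18.9 − 14.9 = 4
F=8: d̂ = 1.1 + 2.3·8 = 19.5; r = 13.5 − 19.5 = -6
F=9: d̂ = 1.1 + 2.3·9 = 21.8; r = 18.8 − 21.8 = -3
F=10: d̂ = 1.1 + 2.3·10 = 24.1; r = 28.1 − 24.1 = 4
F=11: d̂ = 1.1 + 2.3·11 = 26.4; r = 27.4 − 26.4 = 1

4, -6, -3, 4, 1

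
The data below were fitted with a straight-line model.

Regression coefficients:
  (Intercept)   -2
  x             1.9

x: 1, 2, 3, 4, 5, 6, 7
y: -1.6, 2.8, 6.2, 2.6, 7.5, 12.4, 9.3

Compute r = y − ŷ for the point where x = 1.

ŷ = -2 + 1.9·1 = -0.1
r = -1.6 − (-0.1) = -1.5

r = -1.5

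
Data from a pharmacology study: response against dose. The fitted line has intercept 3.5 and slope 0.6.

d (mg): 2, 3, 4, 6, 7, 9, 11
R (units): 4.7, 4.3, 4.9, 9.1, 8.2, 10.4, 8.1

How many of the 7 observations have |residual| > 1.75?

d=2: R̂ = 3.5 + 0.6·2 = 4.7; e = 4.7 − 4.7 = 0
d=3: R̂ = 3.5 + 0.6·3 = 5.3; e = 4.3 − 5.3 = -1
d=4: R̂ = 3.5 + 0.6·4 = 5.9; e = 4.9 − 5.9 = -1
d=6: R̂ = 3.5 + 0.6·6 = 7.1; e = 9.1 − 7.1 = 2
d=7: R̂ = 3.5 + 0.6·7 = 7.7; e = 8.2 − 7.7 = 0.5
d=9: R̂ = 3.5 + 0.6·9 = 8.9; e = 10.4 − 8.9 = 1.5
d=11: R̂ = 3.5 + 0.6·11 = 10.1; e = 8.1 − 10.1 = -2
|e| > 1.75: d=6 (|e|=2), d=11 (|e|=2) → 2

2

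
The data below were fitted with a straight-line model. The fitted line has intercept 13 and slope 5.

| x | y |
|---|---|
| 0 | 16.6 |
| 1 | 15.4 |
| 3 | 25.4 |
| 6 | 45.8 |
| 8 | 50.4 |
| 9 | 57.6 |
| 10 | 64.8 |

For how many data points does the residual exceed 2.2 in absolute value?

5

x=0: ŷ = 13 + 5·0 = 13; r = 16.6 − 13 = 3.6
x=1: ŷ = 13 + 5·1 = 18; r = 15.4 − 18 = -2.6
x=3: ŷ = 13 + 5·3 = 28; r = 25.4 − 28 = -2.6
x=6: ŷ = 13 + 5·6 = 43; r = 45.8 − 43 = 2.8
x=8: ŷ = 13 + 5·8 = 53; r = 50.4 − 53 = -2.6
x=9: ŷ = 13 + 5·9 = 58; r = 57.6 − 58 = -0.4
x=10: ŷ = 13 + 5·10 = 63; r = 64.8 − 63 = 1.8
|r| > 2.2: x=0 (|r|=3.6), x=1 (|r|=2.6), x=3 (|r|=2.6), x=6 (|r|=2.8), x=8 (|r|=2.6) → 5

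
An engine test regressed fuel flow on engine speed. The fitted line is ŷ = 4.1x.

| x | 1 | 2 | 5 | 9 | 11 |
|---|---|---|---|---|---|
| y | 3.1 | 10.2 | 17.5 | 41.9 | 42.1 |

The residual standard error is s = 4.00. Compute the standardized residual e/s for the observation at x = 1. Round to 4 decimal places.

ŷ = 4.1·1 = 4.1
e = 3.1 − 4.1 = -1
e/s = -1 / 4.00 = -0.2500

-0.2500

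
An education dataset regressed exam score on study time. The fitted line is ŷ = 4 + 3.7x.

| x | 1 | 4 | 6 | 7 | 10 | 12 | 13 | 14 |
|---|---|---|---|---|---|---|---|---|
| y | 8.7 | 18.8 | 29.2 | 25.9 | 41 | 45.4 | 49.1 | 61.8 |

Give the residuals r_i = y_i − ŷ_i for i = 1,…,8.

1, 0, 3, -4, 0, -3, -3, 6

x=1: ŷ = 4 + 3.7·1 = 7.7; r = 8.7 − 7.7 = 1
x=4: ŷ = 4 + 3.7·4 = 18.8; r = 18.8 − 18.8 = 0
x=6: ŷ = 4 + 3.7·6 = 26.2; r = 29.2 − 26.2 = 3
x=7: ŷ = 4 + 3.7·7 = 29.9; r = 25.9 − 29.9 = -4
x=10: ŷ = 4 + 3.7·10 = 41; r = 41 − 41 = 0
x=12: ŷ = 4 + 3.7·12 = 48.4; r = 45.4 − 48.4 = -3
x=13: ŷ = 4 + 3.7·13 = 52.1; r = 49.1 − 52.1 = -3
x=14: ŷ = 4 + 3.7·14 = 55.8; r = 61.8 − 55.8 = 6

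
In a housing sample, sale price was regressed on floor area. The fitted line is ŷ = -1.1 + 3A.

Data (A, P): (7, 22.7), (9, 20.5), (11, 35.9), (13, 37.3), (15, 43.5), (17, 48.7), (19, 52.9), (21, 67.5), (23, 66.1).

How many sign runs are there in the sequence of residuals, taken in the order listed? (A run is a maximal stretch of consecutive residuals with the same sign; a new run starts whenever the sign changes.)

6 runs

A=7: ŷ = -1.1 + 3·7 = 19.9; r = 22.7 − 19.9 = 2.8
A=9: ŷ = -1.1 + 3·9 = 25.9; r = 20.5 − 25.9 = -5.4
A=11: ŷ = -1.1 + 3·11 = 31.9; r = 35.9 − 31.9 = 4
A=13: ŷ = -1.1 + 3·13 = 37.9; r = 37.3 − 37.9 = -0.6
A=15: ŷ = -1.1 + 3·15 = 43.9; r = 43.5 − 43.9 = -0.4
A=17: ŷ = -1.1 + 3·17 = 49.9; r = 48.7 − 49.9 = -1.2
A=19: ŷ = -1.1 + 3·19 = 55.9; r = 52.9 − 55.9 = -3
A=21: ŷ = -1.1 + 3·21 = 61.9; r = 67.5 − 61.9 = 5.6
A=23: ŷ = -1.1 + 3·23 = 67.9; r = 66.1 − 67.9 = -1.8
Signs: + − + − − − − + −
Runs: +×1, −×1, +×1, −×4, +×1, −×1 → 6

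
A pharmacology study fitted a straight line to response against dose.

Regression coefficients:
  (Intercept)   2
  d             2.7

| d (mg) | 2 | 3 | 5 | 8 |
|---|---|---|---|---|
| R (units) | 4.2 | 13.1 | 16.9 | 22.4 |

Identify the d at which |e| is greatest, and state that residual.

d=2: R̂ = 2 + 2.7·2 = 7.4; e = 4.2 − 7.4 = -3.2
d=3: R̂ = 2 + 2.7·3 = 10.1; e = 13.1 − 10.1 = 3
d=5: R̂ = 2 + 2.7·5 = 15.5; e = 16.9 − 15.5 = 1.4
d=8: R̂ = 2 + 2.7·8 = 23.6; e = 22.4 − 23.6 = -1.2
Largest |e| is 3.2 at d = 2, residual -3.2.

d = 2, e = -3.2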